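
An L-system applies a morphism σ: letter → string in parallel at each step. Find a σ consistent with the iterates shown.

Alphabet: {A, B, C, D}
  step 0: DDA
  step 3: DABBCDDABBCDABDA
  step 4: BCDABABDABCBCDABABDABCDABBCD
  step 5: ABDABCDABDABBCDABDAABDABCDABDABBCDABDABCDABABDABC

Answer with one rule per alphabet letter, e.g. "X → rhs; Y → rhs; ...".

A->D, B->AB, C->DA, D->BC

  step 4 ⇒ step 5: BCDABABDABCBCDABABDABCDABBCD ⇒ AB·DA·BC·D·AB·D·AB·BC·D·AB·DA·AB·DA·BC·D·AB·D·AB·BC·D·AB·DA·BC·D·AB·AB·DA·BC
    A ↦ D
    B ↦ AB
    C ↦ DA
    D ↦ BC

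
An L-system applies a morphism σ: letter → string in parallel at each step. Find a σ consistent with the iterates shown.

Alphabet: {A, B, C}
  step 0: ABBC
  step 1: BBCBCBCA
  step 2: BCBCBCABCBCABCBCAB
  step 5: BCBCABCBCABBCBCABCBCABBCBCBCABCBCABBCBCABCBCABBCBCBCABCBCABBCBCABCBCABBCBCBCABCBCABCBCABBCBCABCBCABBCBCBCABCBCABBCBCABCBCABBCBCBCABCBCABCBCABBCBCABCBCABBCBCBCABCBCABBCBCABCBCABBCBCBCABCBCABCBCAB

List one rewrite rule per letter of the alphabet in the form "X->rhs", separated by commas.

A->B, B->BC, C->BCA

  step 1 ⇒ step 2: BBCBCBCA ⇒ BC·BC·BCA·BC·BCA·BC·BCA·B
    A ↦ B
    B ↦ BC
    C ↦ BCA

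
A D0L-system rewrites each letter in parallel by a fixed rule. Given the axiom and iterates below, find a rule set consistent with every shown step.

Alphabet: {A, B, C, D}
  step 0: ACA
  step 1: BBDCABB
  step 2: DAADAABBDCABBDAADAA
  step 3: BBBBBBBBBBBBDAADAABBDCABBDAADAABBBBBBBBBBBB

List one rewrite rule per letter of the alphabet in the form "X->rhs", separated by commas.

  step 2 ⇒ step 3: DAADAABBDCABBDAADAA ⇒ BB·BB·BB·BB·BB·BB·DAA·DAA·BB·DCA·BB·DAA·DAA·BB·BB·BB·BB·BB·BB
    A ↦ BB
    B ↦ DAA
    C ↦ DCA
    D ↦ BB

A->BB, B->DAA, C->DCA, D->BB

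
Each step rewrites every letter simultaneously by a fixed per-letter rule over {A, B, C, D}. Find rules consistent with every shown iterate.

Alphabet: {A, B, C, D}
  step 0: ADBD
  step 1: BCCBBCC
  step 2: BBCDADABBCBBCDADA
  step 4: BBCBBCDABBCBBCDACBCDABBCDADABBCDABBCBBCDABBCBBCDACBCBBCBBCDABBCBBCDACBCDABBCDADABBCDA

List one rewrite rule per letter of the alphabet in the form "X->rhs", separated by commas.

A->BC, B->BBC, C->DA, D->C

  step 1 ⇒ step 2: BCCBBCC ⇒ BBC·DA·DA·BBC·BBC·DA·DA
    B ↦ BBC
    C ↦ DA
  step 0 ⇒ step 1: ADBD ⇒ BC·C·BBC·C
    A ↦ BC
  step 0 ⇒ step 1: ADBD ⇒ BC·C·BBC·C
    D ↦ C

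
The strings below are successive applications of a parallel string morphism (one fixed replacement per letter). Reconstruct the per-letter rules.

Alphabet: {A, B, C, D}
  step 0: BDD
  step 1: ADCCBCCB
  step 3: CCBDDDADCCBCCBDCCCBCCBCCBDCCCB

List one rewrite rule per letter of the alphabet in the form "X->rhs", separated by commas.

A->DC, B->AD, C->D, D->CCB

  step 0 ⇒ step 1: BDD ⇒ AD·CCB·CCB
    B ↦ AD
    D ↦ CCB
    A ↦ DC  (constrained at step 1)
    C ↦ D  (constrained at step 1)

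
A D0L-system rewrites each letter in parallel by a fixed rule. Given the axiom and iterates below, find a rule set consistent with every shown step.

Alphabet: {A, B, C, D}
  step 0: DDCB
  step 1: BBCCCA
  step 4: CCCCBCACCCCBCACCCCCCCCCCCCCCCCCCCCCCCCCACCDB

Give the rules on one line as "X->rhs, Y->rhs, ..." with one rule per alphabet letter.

  step 0 ⇒ step 1: DDCB ⇒ B·B·CC·CA
    B ↦ CA
    C ↦ CC
    D ↦ B
    A ↦ DB  (constrained at step 1)

A->DB, B->CA, C->CC, D->B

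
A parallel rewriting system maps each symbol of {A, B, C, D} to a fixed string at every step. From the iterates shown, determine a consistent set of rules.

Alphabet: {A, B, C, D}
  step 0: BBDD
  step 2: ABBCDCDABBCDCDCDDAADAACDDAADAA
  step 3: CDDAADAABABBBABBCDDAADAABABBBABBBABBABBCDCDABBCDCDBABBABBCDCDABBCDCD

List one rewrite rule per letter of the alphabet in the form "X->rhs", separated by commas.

A->CD, B->DAA, C->B, D->ABB

  step 2 ⇒ step 3: ABBCDCDABBCDCDCDDAADAACDDAADAA ⇒ CD·DAA·DAA·B·ABB·B·ABB·CD·DAA·DAA·B·ABB·B·ABB·B·ABB·ABB·CD·CD·ABB·CD·CD·B·ABB·ABB·CD·CD·ABB·CD·CD
    A ↦ CD
    B ↦ DAA
    C ↦ B
    D ↦ ABB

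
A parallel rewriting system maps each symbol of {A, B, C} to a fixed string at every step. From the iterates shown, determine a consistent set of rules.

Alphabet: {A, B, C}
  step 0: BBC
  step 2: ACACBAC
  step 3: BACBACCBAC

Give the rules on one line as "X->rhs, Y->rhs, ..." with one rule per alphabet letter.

  step 2 ⇒ step 3: ACACBAC ⇒ B·AC·B·AC·C·B·AC
    A ↦ B
    B ↦ C
    C ↦ AC

A->B, B->C, C->AC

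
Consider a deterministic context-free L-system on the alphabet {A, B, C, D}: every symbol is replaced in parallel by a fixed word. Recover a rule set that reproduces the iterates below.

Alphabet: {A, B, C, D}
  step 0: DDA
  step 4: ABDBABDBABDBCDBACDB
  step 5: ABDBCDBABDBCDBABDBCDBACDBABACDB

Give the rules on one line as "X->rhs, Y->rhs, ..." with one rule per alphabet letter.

A->AB, B->DB, C->A, D->C

  step 4 ⇒ step 5: ABDBABDBABDBCDBACDB ⇒ AB·DB·C·DB·AB·DB·C·DB·AB·DB·C·DB·A·C·DB·AB·A·C·DB
    A ↦ AB
    B ↦ DB
    C ↦ A
    D ↦ C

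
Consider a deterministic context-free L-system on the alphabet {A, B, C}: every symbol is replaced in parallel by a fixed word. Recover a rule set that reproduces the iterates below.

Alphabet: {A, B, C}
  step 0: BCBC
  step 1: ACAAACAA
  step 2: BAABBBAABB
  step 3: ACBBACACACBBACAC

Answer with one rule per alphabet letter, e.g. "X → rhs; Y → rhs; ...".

  step 2 ⇒ step 3: BAABBBAABB ⇒ AC·B·B·AC·AC·AC·B·B·AC·AC
    A ↦ B
    B ↦ AC
  step 0 ⇒ step 1: BCBC ⇒ AC·AA·AC·AA
    C ↦ AA

A->B, B->AC, C->AA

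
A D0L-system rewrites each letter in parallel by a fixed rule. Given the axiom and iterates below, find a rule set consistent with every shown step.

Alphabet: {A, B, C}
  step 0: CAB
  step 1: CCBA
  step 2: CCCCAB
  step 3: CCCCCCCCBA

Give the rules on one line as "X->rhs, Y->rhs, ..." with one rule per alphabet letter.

A->B, B->A, C->CC

  step 2 ⇒ step 3: CCCCAB ⇒ CC·CC·CC·CC·B·A
    A ↦ B
    B ↦ A
    C ↦ CC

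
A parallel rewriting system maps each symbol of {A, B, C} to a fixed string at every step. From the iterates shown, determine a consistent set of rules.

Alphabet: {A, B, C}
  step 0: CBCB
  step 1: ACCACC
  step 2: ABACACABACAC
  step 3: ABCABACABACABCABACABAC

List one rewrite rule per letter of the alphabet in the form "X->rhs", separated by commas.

  step 2 ⇒ step 3: ABACACABACAC ⇒ AB·C·AB·AC·AB·AC·AB·C·AB·AC·AB·AC
    A ↦ AB
    B ↦ C
    C ↦ AC

A->AB, B->C, C->AC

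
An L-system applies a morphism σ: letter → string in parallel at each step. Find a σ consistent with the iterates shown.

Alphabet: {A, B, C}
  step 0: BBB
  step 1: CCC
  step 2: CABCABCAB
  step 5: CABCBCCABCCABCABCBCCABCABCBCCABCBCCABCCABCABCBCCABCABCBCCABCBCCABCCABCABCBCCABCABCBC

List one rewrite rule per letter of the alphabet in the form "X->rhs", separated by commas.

  step 1 ⇒ step 2: CCC ⇒ CAB·CAB·CAB
    C ↦ CAB
    A ↦ CB  (constrained at step 2)
  step 0 ⇒ step 1: BBB ⇒ C·C·C
    B ↦ C

A->CB, B->C, C->CAB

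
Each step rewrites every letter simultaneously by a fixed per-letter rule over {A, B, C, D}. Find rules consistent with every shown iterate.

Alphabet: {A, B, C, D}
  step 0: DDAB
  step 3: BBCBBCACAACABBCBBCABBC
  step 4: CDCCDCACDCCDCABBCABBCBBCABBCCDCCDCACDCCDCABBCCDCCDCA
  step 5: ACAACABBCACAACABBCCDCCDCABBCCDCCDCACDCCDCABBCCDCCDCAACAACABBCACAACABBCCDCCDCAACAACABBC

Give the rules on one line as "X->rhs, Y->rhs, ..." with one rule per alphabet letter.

A->BBC, B->CDC, C->A, D->C

  step 4 ⇒ step 5: CDCCDCACDCCDCABBCABBCBBCABBCCDCCDCACDCCDCABBCCDCCDCA ⇒ A·C·A·A·C·A·BBC·A·C·A·A·C·A·BBC·CDC·CDC·A·BBC·CDC·CDC·A·CDC·CDC·A·BBC·CDC·CDC·A·A·C·A·A·C·A·BBC·A·C·A·A·C·A·BBC·CDC·CDC·A·A·C·A·A·C·A·BBC
    A ↦ BBC
    B ↦ CDC
    C ↦ A
    D ↦ C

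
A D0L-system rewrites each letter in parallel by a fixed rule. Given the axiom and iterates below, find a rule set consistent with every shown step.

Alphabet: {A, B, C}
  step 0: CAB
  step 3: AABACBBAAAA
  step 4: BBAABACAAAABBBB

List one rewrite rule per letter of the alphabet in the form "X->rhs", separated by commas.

  step 3 ⇒ step 4: AABACBBAAAA ⇒ B·B·AA·B·AC·AA·AA·B·B·B·B
    A ↦ B
    B ↦ AA
    C ↦ AC

A->B, B->AA, C->AC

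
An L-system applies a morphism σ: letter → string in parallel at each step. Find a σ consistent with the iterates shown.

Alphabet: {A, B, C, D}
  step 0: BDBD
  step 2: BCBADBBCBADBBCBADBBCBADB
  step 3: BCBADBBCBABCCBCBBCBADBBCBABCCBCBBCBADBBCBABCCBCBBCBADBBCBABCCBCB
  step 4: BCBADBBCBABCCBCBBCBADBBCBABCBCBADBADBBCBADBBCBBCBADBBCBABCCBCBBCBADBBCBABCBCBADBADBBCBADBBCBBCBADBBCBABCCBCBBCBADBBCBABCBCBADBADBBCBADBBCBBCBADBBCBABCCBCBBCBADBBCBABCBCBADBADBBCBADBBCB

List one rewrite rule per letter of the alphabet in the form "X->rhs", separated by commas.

A->ABC, B->BCB, C->ADB, D->C

  step 3 ⇒ step 4: BCBADBBCBABCCBCBBCBADBBCBABCCBCBBCBADBBCBABCCBCBBCBADBBCBABCCBCB ⇒ BCB·ADB·BCB·ABC·C·BCB·BCB·ADB·BCB·ABC·BCB·ADB·ADB·BCB·ADB·BCB·BCB·ADB·BCB·ABC·C·BCB·BCB·ADB·BCB·ABC·BCB·ADB·ADB·BCB·ADB·BCB·BCB·ADB·BCB·ABC·C·BCB·BCB·ADB·BCB·ABC·BCB·ADB·ADB·BCB·ADB·BCB·BCB·ADB·BCB·ABC·C·BCB·BCB·ADB·BCB·ABC·BCB·ADB·ADB·BCB·ADB·BCB
    A ↦ ABC
    B ↦ BCB
    C ↦ ADB
    D ↦ C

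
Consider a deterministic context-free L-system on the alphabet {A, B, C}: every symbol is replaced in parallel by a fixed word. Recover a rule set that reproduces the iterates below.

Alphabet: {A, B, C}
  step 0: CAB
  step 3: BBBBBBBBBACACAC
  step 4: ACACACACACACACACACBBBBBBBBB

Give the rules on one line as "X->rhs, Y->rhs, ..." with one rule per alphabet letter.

  step 3 ⇒ step 4: BBBBBBBBBACACAC ⇒ AC·AC·AC·AC·AC·AC·AC·AC·AC·B·BB·B·BB·B·BB
    A ↦ B
    B ↦ AC
    C ↦ BB

A->B, B->AC, C->BB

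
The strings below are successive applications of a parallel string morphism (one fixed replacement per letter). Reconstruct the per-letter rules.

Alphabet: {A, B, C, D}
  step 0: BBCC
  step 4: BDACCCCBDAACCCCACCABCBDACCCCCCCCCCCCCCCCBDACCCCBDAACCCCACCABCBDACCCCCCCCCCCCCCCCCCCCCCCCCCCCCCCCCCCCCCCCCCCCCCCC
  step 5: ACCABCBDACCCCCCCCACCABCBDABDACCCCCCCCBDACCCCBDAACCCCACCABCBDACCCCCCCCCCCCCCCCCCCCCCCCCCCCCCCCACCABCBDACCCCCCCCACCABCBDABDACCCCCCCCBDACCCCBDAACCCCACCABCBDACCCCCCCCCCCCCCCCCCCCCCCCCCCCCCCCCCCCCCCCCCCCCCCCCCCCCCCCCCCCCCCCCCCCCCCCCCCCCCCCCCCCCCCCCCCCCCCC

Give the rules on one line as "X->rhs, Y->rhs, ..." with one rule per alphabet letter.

A->BDA, B->ACC, C->CC, D->ABC

  step 4 ⇒ step 5: BDACCCCBDAACCCCACCABCBDACCCCCCCCCCCCCCCCBDACCCCBDAACCCCACCABCBDACCCCCCCCCCCCCCCCCCCCCCCCCCCCCCCCCCCCCCCCCCCCCCCC ⇒ ACC·ABC·BDA·CC·CC·CC·CC·ACC·ABC·BDA·BDA·CC·CC·CC·CC·BDA·CC·CC·BDA·ACC·CC·ACC·ABC·BDA·CC·CC·CC·CC·CC·CC·CC·CC·CC·CC·CC·CC·CC·CC·CC·CC·ACC·ABC·BDA·CC·CC·CC·CC·ACC·ABC·BDA·BDA·CC·CC·CC·CC·BDA·CC·CC·BDA·ACC·CC·ACC·ABC·BDA·CC·CC·CC·CC·CC·CC·CC·CC·CC·CC·CC·CC·CC·CC·CC·CC·CC·CC·CC·CC·CC·CC·CC·CC·CC·CC·CC·CC·CC·CC·CC·CC·CC·CC·CC·CC·CC·CC·CC·CC·CC·CC·CC·CC·CC·CC·CC·CC
    A ↦ BDA
    B ↦ ACC
    C ↦ CC
    D ↦ ABC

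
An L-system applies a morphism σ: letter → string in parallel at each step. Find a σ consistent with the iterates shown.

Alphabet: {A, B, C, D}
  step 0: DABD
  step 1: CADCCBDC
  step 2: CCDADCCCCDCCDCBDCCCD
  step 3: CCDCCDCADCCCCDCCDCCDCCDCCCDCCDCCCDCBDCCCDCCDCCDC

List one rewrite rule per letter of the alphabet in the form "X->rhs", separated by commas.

A->ADC, B->CBD, C->CCD, D->C

  step 2 ⇒ step 3: CCDADCCCCDCCDCBDCCCD ⇒ CCD·CCD·C·ADC·C·CCD·CCD·CCD·CCD·C·CCD·CCD·C·CCD·CBD·C·CCD·CCD·CCD·C
    A ↦ ADC
    B ↦ CBD
    C ↦ CCD
    D ↦ C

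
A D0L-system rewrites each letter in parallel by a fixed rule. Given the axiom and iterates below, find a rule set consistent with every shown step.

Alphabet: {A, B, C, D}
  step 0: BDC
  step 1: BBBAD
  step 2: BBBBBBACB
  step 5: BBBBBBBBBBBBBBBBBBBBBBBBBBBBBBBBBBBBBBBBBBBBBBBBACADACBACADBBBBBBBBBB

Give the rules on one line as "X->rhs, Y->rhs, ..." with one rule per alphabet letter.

  step 1 ⇒ step 2: BBBAD ⇒ BB·BB·BB·AC·B
    A ↦ AC
    B ↦ BB
    D ↦ B
  step 0 ⇒ step 1: BDC ⇒ BB·B·AD
    C ↦ AD

A->AC, B->BB, C->AD, D->B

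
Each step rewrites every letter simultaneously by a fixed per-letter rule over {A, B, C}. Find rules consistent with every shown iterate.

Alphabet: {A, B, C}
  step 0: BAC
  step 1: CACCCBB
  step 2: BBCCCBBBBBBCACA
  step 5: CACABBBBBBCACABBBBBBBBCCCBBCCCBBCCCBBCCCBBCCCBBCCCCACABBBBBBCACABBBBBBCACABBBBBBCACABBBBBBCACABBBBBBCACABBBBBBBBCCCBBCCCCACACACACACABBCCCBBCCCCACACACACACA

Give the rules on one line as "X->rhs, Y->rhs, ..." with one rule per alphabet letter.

  step 1 ⇒ step 2: CACCCBB ⇒ BB·CCC·BB·BB·BB·CA·CA
    A ↦ CCC
    B ↦ CA
    C ↦ BB

A->CCC, B->CA, C->BB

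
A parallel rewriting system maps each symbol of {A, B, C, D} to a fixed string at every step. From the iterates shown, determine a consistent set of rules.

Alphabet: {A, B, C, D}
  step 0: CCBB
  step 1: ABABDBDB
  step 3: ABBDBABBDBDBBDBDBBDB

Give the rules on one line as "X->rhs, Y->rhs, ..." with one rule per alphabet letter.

  step 0 ⇒ step 1: CCBB ⇒ AB·AB·DB·DB
    B ↦ DB
    C ↦ AB
    A ↦ C  (constrained at step 1)
    D ↦ B  (constrained at step 1)

A->C, B->DB, C->AB, D->B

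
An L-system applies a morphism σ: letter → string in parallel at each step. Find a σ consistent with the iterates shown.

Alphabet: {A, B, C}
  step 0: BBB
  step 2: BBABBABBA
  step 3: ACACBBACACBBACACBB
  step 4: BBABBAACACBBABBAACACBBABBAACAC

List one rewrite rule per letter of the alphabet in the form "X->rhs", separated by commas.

  step 3 ⇒ step 4: ACACBBACACBBACACBB ⇒ BB·A·BB·A·AC·AC·BB·A·BB·A·AC·AC·BB·A·BB·A·AC·AC
    A ↦ BB
    B ↦ AC
    C ↦ A

A->BB, B->AC, C->A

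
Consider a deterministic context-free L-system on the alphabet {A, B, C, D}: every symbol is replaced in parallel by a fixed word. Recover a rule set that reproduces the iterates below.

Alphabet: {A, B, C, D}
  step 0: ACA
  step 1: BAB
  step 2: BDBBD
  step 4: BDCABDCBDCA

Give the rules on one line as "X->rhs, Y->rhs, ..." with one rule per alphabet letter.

  step 1 ⇒ step 2: BAB ⇒ BD·B·BD
    A ↦ B
    B ↦ BD
  step 0 ⇒ step 1: ACA ⇒ B·A·B
    C ↦ A
    D ↦ C  (constrained at step 2)

A->B, B->BD, C->A, D->C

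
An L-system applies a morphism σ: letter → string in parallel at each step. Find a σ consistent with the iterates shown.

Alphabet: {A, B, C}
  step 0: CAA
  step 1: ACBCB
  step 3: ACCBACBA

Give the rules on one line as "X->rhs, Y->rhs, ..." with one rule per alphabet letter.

  step 0 ⇒ step 1: CAA ⇒ A·CB·CB
    A ↦ CB
    C ↦ A
    B ↦ C  (constrained at step 1)

A->CB, B->C, C->A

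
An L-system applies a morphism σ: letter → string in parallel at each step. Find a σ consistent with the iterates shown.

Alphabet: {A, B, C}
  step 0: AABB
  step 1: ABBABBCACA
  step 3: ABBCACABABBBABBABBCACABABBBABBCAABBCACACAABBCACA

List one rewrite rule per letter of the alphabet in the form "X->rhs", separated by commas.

A->ABB, B->CA, C->B

  step 0 ⇒ step 1: AABB ⇒ ABB·ABB·CA·CA
    A ↦ ABB
    B ↦ CA
    C ↦ B  (constrained at step 1)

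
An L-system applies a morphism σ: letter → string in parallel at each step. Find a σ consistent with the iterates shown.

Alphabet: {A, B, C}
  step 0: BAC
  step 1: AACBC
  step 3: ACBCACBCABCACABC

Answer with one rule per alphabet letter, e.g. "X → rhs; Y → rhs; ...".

  step 0 ⇒ step 1: BAC ⇒ A·AC·BC
    A ↦ AC
    B ↦ A
    C ↦ BC

A->AC, B->A, C->BC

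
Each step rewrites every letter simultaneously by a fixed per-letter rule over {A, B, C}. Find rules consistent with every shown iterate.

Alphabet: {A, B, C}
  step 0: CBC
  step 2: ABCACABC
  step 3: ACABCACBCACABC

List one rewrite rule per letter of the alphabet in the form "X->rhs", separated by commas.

A->AC, B->A, C->BC

  step 2 ⇒ step 3: ABCACABC ⇒ AC·A·BC·AC·BC·AC·A·BC
    A ↦ AC
    B ↦ A
    C ↦ BC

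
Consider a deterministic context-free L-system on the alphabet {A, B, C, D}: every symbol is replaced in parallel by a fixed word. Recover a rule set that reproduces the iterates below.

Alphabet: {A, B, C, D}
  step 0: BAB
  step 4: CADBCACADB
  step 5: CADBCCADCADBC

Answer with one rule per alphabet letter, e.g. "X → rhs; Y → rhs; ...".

A->D, B->C, C->CA, D->B

  step 4 ⇒ step 5: CADBCACADB ⇒ CA·D·B·C·CA·D·CA·D·B·C
    A ↦ D
    B ↦ C
    C ↦ CA
    D ↦ B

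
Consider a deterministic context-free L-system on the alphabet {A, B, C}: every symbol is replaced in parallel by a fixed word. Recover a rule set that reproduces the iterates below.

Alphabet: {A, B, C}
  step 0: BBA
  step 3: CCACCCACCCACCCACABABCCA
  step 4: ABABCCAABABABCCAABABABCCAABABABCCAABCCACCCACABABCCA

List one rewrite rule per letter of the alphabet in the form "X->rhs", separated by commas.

  step 3 ⇒ step 4: CCACCCACCCACCCACABABCCA ⇒ AB·AB·CCA·AB·AB·AB·CCA·AB·AB·AB·CCA·AB·AB·AB·CCA·AB·CCA·C·CCA·C·AB·AB·CCA
    A ↦ CCA
    B ↦ C
    C ↦ AB

A->CCA, B->C, C->AB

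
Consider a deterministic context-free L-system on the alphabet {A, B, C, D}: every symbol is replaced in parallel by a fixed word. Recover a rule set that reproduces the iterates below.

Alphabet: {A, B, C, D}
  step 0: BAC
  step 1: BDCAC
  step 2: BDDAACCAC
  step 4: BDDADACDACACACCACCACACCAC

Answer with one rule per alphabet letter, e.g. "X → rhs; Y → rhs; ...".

A->C, B->BD, C->AC, D->DA

  step 1 ⇒ step 2: BDCAC ⇒ BD·DA·AC·C·AC
    A ↦ C
    B ↦ BD
    C ↦ AC
    D ↦ DA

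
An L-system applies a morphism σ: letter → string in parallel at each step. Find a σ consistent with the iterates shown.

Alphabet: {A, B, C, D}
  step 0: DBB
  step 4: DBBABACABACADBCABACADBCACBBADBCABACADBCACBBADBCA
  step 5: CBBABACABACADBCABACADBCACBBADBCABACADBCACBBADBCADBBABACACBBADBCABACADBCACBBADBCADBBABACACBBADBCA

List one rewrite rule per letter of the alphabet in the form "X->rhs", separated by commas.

A->CA, B->BA, C->DB, D->CB

  step 4 ⇒ step 5: DBBABACABACADBCABACADBCACBBADBCABACADBCACBBADBCA ⇒ CB·BA·BA·CA·BA·CA·DB·CA·BA·CA·DB·CA·CB·BA·DB·CA·BA·CA·DB·CA·CB·BA·DB·CA·DB·BA·BA·CA·CB·BA·DB·CA·BA·CA·DB·CA·CB·BA·DB·CA·DB·BA·BA·CA·CB·BA·DB·CA
    A ↦ CA
    B ↦ BA
    C ↦ DB
    D ↦ CB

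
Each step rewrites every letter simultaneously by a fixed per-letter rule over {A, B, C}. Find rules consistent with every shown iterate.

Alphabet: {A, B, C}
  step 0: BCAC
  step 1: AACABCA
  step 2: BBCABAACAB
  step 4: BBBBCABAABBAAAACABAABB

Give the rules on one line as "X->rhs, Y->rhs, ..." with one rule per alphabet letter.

  step 1 ⇒ step 2: AACABCA ⇒ B·B·CA·B·AA·CA·B
    A ↦ B
    B ↦ AA
    C ↦ CA

A->B, B->AA, C->CA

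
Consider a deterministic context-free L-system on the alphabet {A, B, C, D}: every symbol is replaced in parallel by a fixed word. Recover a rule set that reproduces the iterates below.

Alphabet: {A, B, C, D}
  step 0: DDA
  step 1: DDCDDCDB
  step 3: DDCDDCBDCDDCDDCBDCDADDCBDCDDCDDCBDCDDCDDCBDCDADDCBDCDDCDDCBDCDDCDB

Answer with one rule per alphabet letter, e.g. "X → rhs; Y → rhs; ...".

  step 0 ⇒ step 1: DDA ⇒ DDC·DDC·DB
    A ↦ DB
    D ↦ DDC
    B ↦ DA  (constrained at step 1)
    C ↦ BDC  (constrained at step 1)

A->DB, B->DA, C->BDC, D->DDC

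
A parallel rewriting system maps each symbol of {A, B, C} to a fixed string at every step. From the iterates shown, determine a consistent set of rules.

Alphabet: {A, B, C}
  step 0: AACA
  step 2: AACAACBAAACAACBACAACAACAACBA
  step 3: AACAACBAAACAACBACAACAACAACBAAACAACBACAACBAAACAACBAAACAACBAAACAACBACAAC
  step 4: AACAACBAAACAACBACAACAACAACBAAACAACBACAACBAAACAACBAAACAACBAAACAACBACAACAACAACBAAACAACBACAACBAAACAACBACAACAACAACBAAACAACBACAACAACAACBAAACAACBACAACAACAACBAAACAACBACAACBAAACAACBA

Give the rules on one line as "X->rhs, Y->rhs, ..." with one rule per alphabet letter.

A->AAC, B->C, C->BA

  step 3 ⇒ step 4: AACAACBAAACAACBACAACAACAACBAAACAACBACAACBAAACAACBAAACAACBAAACAACBACAAC ⇒ AAC·AAC·BA·AAC·AAC·BA·C·AAC·AAC·AAC·BA·AAC·AAC·BA·C·AAC·BA·AAC·AAC·BA·AAC·AAC·BA·AAC·AAC·BA·C·AAC·AAC·AAC·BA·AAC·AAC·BA·C·AAC·BA·AAC·AAC·BA·C·AAC·AAC·AAC·BA·AAC·AAC·BA·C·AAC·AAC·AAC·BA·AAC·AAC·BA·C·AAC·AAC·AAC·BA·AAC·AAC·BA·C·AAC·BA·AAC·AAC·BA
    A ↦ AAC
    B ↦ C
    C ↦ BA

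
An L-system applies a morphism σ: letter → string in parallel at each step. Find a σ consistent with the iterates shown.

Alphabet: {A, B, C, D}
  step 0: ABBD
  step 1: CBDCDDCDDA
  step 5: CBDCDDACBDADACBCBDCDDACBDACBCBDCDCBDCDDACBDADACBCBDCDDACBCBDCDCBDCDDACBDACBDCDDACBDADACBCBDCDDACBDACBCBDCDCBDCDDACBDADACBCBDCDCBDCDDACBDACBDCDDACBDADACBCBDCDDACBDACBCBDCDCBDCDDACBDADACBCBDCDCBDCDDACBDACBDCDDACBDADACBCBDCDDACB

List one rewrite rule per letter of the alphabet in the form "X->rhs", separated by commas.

A->CB, B->DCD, C->CB, D->DA

  step 0 ⇒ step 1: ABBD ⇒ CB·DCD·DCD·DA
    A ↦ CB
    B ↦ DCD
    D ↦ DA
    C ↦ CB  (constrained at step 1)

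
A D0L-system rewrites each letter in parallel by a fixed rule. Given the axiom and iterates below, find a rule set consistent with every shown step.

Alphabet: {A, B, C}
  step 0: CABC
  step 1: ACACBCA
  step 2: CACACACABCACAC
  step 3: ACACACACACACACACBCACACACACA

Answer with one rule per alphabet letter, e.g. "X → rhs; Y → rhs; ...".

  step 2 ⇒ step 3: CACACACABCACAC ⇒ A·CAC·A·CAC·A·CAC·A·CAC·BC·A·CAC·A·CAC·A
    A ↦ CAC
    B ↦ BC
    C ↦ A

A->CAC, B->BC, C->A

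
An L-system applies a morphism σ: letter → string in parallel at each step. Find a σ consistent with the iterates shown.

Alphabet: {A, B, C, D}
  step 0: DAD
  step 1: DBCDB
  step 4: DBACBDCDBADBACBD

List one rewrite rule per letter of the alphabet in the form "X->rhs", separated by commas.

A->C, B->A, C->BD, D->DB

  step 0 ⇒ step 1: DAD ⇒ DB·C·DB
    A ↦ C
    D ↦ DB
    B ↦ A  (constrained at step 1)
    C ↦ BD  (constrained at step 1)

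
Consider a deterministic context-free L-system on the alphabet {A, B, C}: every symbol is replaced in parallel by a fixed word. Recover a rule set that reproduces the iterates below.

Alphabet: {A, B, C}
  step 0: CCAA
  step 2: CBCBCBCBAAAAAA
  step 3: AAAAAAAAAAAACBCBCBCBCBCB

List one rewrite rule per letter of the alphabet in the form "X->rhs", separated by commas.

A->CB, B->A, C->AA

  step 2 ⇒ step 3: CBCBCBCBAAAAAA ⇒ AA·A·AA·A·AA·A·AA·A·CB·CB·CB·CB·CB·CB
    A ↦ CB
    B ↦ A
    C ↦ AA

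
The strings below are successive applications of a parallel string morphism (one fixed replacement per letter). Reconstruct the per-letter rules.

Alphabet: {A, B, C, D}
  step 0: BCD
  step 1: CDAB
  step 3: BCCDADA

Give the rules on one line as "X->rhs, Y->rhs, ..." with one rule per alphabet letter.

  step 0 ⇒ step 1: BCD ⇒ C·DA·B
    B ↦ C
    C ↦ DA
    D ↦ B
    A ↦ C  (constrained at step 1)

A->C, B->C, C->DA, D->B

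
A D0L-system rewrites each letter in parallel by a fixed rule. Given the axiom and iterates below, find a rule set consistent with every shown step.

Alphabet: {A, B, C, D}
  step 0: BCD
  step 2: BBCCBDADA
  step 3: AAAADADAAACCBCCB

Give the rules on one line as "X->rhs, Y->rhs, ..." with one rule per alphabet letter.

A->B, B->AA, C->DA, D->CC

  step 2 ⇒ step 3: BBCCBDADA ⇒ AA·AA·DA·DA·AA·CC·B·CC·B
    A ↦ B
    B ↦ AA
    C ↦ DA
    D ↦ CC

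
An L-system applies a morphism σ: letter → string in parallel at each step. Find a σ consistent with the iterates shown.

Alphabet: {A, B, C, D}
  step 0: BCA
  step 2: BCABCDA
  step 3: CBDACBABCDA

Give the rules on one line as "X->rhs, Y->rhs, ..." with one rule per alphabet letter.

A->DA, B->C, C->B, D->ABC

  step 2 ⇒ step 3: BCABCDA ⇒ C·B·DA·C·B·ABC·DA
    A ↦ DA
    B ↦ C
    C ↦ B
    D ↦ ABC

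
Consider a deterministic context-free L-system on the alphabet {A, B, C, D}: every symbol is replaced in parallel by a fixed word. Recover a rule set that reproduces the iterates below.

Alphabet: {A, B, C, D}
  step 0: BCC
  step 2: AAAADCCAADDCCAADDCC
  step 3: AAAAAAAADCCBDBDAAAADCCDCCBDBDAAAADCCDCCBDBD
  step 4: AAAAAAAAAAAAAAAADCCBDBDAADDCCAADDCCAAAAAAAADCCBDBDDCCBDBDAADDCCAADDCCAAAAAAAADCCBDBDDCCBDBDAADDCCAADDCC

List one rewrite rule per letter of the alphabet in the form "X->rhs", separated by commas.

A->AA, B->AAD, C->BD, D->DCC

  step 3 ⇒ step 4: AAAAAAAADCCBDBDAAAADCCDCCBDBDAAAADCCDCCBDBD ⇒ AA·AA·AA·AA·AA·AA·AA·AA·DCC·BD·BD·AAD·DCC·AAD·DCC·AA·AA·AA·AA·DCC·BD·BD·DCC·BD·BD·AAD·DCC·AAD·DCC·AA·AA·AA·AA·DCC·BD·BD·DCC·BD·BD·AAD·DCC·AAD·DCC
    A ↦ AA
    B ↦ AAD
    C ↦ BD
    D ↦ DCC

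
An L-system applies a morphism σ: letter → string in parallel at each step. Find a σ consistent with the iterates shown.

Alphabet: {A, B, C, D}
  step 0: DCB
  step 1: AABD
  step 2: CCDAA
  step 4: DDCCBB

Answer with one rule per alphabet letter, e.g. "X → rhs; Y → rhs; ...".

A->C, B->D, C->B, D->AA

  step 1 ⇒ step 2: AABD ⇒ C·C·D·AA
    A ↦ C
    B ↦ D
    D ↦ AA
  step 0 ⇒ step 1: DCB ⇒ AA·B·D
    C ↦ B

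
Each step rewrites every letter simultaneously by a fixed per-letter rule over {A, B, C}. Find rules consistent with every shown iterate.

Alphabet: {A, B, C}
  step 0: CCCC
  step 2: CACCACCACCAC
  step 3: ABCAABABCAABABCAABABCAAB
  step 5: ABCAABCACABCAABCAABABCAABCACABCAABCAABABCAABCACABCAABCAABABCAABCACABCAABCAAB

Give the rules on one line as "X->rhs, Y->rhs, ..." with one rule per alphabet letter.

  step 2 ⇒ step 3: CACCACCACCAC ⇒ AB·CA·AB·AB·CA·AB·AB·CA·AB·AB·CA·AB
    A ↦ CA
    C ↦ AB
    B ↦ C  (constrained at step 3)

A->CA, B->C, C->AB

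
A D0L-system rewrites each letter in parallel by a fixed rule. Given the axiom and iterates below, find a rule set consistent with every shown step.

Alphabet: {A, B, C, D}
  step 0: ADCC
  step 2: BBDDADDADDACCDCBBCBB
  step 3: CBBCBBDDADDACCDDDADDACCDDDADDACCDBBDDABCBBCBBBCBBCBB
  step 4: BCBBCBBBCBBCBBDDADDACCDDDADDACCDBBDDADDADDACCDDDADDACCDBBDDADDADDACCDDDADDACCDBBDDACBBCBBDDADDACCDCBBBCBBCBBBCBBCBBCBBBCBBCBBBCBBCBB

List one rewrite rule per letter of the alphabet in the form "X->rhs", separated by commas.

  step 3 ⇒ step 4: CBBCBBDDADDACCDDDADDACCDDDADDACCDBBDDABCBBCBBBCBBCBB ⇒ B·CBB·CBB·B·CBB·CBB·DDA·DDA·CCD·DDA·DDA·CCD·B·B·DDA·DDA·DDA·CCD·DDA·DDA·CCD·B·B·DDA·DDA·DDA·CCD·DDA·DDA·CCD·B·B·DDA·CBB·CBB·DDA·DDA·CCD·CBB·B·CBB·CBB·B·CBB·CBB·CBB·B·CBB·CBB·B·CBB·CBB
    A ↦ CCD
    B ↦ CBB
    C ↦ B
    D ↦ DDA

A->CCD, B->CBB, C->B, D->DDA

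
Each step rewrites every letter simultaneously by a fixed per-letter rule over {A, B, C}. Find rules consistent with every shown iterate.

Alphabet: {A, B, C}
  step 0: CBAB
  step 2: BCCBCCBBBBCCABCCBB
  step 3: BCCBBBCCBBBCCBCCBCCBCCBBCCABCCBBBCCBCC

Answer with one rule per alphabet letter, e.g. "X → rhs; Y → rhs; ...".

A->CCA, B->BCC, C->B

  step 2 ⇒ step 3: BCCBCCBBBBCCABCCBB ⇒ BCC·B·B·BCC·B·B·BCC·BCC·BCC·BCC·B·B·CCA·BCC·B·B·BCC·BCC
    A ↦ CCA
    B ↦ BCC
    C ↦ B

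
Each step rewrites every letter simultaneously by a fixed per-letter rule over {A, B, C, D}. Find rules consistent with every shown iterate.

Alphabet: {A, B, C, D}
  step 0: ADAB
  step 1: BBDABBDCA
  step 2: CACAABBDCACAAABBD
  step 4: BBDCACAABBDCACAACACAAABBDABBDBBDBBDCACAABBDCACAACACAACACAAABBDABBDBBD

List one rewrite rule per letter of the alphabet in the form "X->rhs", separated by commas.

A->BBD, B->CA, C->A, D->A

  step 1 ⇒ step 2: BBDABBDCA ⇒ CA·CA·A·BBD·CA·CA·A·A·BBD
    A ↦ BBD
    B ↦ CA
    C ↦ A
    D ↦ A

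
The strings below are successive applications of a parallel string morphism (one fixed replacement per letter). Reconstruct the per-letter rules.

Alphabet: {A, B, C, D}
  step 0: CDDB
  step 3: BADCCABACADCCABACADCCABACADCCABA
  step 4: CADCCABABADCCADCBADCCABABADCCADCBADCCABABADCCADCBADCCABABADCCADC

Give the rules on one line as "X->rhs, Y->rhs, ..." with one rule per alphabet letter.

A->DC, B->CA, C->BA, D->CA

  step 3 ⇒ step 4: BADCCABACADCCABACADCCABACADCCABA ⇒ CA·DC·CA·BA·BA·DC·CA·DC·BA·DC·CA·BA·BA·DC·CA·DC·BA·DC·CA·BA·BA·DC·CA·DC·BA·DC·CA·BA·BA·DC·CA·DC
    A ↦ DC
    B ↦ CA
    C ↦ BA
    D ↦ CA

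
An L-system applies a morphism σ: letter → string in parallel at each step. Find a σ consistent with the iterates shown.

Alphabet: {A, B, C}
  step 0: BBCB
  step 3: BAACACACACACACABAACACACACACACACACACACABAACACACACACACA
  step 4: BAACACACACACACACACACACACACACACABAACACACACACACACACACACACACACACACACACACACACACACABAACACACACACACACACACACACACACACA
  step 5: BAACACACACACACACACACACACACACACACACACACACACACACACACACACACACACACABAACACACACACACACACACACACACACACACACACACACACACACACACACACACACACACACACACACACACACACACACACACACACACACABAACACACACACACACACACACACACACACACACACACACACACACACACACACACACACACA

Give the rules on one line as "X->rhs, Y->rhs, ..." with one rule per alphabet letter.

  step 4 ⇒ step 5: BAACACACACACACACACACACACACACACABAACACACACACACACACACACACACACACACACACACACACACACABAACACACACACACACACACACACACACACA ⇒ BAA·CA·CA·CA·CA·CA·CA·CA·CA·CA·CA·CA·CA·CA·CA·CA·CA·CA·CA·CA·CA·CA·CA·CA·CA·CA·CA·CA·CA·CA·CA·BAA·CA·CA·CA·CA·CA·CA·CA·CA·CA·CA·CA·CA·CA·CA·CA·CA·CA·CA·CA·CA·CA·CA·CA·CA·CA·CA·CA·CA·CA·CA·CA·CA·CA·CA·CA·CA·CA·CA·CA·CA·CA·CA·CA·CA·CA·CA·BAA·CA·CA·CA·CA·CA·CA·CA·CA·CA·CA·CA·CA·CA·CA·CA·CA·CA·CA·CA·CA·CA·CA·CA·CA·CA·CA·CA·CA·CA·CA
    A ↦ CA
    B ↦ BAA
    C ↦ CA

A->CA, B->BAA, C->CA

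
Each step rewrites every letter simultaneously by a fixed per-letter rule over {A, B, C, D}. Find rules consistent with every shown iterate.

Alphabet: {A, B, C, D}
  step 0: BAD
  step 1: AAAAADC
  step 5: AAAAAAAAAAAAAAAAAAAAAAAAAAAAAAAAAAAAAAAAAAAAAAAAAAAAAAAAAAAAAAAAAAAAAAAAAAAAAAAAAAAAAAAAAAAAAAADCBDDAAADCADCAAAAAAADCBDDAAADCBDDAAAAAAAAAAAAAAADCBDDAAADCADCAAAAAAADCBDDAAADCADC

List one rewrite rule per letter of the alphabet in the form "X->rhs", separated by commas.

  step 0 ⇒ step 1: BAD ⇒ AA·AA·ADC
    A ↦ AA
    B ↦ AA
    D ↦ ADC
    C ↦ BDD  (constrained at step 1)

A->AA, B->AA, C->BDD, D->ADC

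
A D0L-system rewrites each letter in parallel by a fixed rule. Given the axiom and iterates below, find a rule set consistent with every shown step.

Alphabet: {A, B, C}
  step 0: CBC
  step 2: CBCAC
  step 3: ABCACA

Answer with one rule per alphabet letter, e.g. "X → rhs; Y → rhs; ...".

  step 2 ⇒ step 3: CBCAC ⇒ A·BC·A·C·A
    A ↦ C
    B ↦ BC
    C ↦ A

A->C, B->BC, C->A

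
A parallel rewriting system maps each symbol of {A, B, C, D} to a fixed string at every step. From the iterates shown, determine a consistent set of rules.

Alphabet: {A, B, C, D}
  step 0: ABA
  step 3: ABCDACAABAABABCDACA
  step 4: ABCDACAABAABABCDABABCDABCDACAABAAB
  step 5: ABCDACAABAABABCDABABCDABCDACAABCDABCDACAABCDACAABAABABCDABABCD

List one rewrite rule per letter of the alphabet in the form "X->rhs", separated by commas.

A->AB, B->CD, C->A, D->CA

  step 4 ⇒ step 5: ABCDACAABAABABCDABABCDABCDACAABAAB ⇒ AB·CD·A·CA·AB·A·AB·AB·CD·AB·AB·CD·AB·CD·A·CA·AB·CD·AB·CD·A·CA·AB·CD·A·CA·AB·A·AB·AB·CD·AB·AB·CD
    A ↦ AB
    B ↦ CD
    C ↦ A
    D ↦ CA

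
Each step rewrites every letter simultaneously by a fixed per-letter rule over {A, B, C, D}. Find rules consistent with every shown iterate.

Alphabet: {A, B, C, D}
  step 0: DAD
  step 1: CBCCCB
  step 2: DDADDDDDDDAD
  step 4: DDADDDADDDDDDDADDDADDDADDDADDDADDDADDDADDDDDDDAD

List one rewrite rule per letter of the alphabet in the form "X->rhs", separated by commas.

A->CC, B->AD, C->DD, D->CB

  step 1 ⇒ step 2: CBCCCB ⇒ DD·AD·DD·DD·DD·AD
    B ↦ AD
    C ↦ DD
  step 0 ⇒ step 1: DAD ⇒ CB·CC·CB
    A ↦ CC
  step 0 ⇒ step 1: DAD ⇒ CB·CC·CB
    D ↦ CB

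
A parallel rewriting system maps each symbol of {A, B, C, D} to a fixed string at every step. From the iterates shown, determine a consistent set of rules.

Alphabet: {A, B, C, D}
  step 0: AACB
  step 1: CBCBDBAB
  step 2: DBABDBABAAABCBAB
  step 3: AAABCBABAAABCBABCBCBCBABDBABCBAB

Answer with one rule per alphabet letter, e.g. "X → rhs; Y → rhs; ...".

  step 2 ⇒ step 3: DBABDBABAAABCBAB ⇒ AA·AB·CB·AB·AA·AB·CB·AB·CB·CB·CB·AB·DB·AB·CB·AB
    A ↦ CB
    B ↦ AB
    C ↦ DB
    D ↦ AA

A->CB, B->AB, C->DB, D->AA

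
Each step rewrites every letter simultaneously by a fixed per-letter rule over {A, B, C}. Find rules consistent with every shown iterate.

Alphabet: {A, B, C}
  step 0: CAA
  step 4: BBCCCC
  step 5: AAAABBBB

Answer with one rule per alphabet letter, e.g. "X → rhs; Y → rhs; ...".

A->C, B->AA, C->B

  step 4 ⇒ step 5: BBCCCC ⇒ AA·AA·B·B·B·B
    B ↦ AA
    C ↦ B
    A ↦ C  (constrained at step 0)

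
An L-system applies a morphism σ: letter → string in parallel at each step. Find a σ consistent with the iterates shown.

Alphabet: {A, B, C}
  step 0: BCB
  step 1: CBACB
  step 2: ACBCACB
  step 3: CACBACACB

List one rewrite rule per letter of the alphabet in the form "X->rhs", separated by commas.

  step 2 ⇒ step 3: ACBCACB ⇒ C·A·CB·A·C·A·CB
    A ↦ C
    B ↦ CB
    C ↦ A

A->C, B->CB, C->A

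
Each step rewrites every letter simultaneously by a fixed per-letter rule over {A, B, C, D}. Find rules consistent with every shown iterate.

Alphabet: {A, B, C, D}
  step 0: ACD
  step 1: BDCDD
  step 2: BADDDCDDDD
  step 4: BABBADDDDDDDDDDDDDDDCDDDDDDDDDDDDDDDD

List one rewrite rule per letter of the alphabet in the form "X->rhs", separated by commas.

A->B, B->BA, C->DC, D->DD

  step 1 ⇒ step 2: BDCDD ⇒ BA·DD·DC·DD·DD
    B ↦ BA
    C ↦ DC
    D ↦ DD
  step 0 ⇒ step 1: ACD ⇒ B·DC·DD
    A ↦ B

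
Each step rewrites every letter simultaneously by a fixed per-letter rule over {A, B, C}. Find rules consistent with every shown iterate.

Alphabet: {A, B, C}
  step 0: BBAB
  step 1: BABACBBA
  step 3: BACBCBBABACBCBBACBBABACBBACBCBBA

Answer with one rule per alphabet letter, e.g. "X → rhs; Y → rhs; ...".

A->CB, B->BA, C->CB

  step 0 ⇒ step 1: BBAB ⇒ BA·BA·CB·BA
    A ↦ CB
    B ↦ BA
    C ↦ CB  (constrained at step 1)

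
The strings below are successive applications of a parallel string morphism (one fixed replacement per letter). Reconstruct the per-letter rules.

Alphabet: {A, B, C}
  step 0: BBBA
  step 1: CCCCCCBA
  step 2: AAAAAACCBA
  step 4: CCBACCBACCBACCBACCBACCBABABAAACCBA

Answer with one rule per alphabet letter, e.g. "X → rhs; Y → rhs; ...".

A->BA, B->CC, C->A

  step 1 ⇒ step 2: CCCCCCBA ⇒ A·A·A·A·A·A·CC·BA
    A ↦ BA
    B ↦ CC
    C ↦ A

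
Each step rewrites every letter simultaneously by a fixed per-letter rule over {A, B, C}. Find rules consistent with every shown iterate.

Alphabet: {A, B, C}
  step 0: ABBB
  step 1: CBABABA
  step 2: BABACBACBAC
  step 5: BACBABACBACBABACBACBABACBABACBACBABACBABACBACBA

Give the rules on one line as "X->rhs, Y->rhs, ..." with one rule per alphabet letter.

A->C, B->BA, C->BA

  step 1 ⇒ step 2: CBABABA ⇒ BA·BA·C·BA·C·BA·C
    A ↦ C
    B ↦ BA
    C ↦ BA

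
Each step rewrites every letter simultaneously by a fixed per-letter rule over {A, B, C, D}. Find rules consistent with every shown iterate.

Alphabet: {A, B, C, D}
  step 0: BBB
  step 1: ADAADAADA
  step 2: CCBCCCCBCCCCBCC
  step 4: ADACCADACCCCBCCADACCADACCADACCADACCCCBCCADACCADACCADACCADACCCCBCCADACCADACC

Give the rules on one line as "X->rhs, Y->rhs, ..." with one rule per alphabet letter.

  step 1 ⇒ step 2: ADAADAADA ⇒ CC·B·CC·CC·B·CC·CC·B·CC
    A ↦ CC
    D ↦ B
  step 0 ⇒ step 1: BBB ⇒ ADA·ADA·ADA
    B ↦ ADA
    C ↦ BA  (constrained at step 2)

A->CC, B->ADA, C->BA, D->B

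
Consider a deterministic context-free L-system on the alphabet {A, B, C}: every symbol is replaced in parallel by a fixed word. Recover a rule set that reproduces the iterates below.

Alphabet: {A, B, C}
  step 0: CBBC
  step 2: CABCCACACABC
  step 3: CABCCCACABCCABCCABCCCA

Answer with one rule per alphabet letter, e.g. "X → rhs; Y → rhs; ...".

A->BC, B->C, C->CA

  step 2 ⇒ step 3: CABCCACACABC ⇒ CA·BC·C·CA·CA·BC·CA·BC·CA·BC·C·CA
    A ↦ BC
    B ↦ C
    C ↦ CA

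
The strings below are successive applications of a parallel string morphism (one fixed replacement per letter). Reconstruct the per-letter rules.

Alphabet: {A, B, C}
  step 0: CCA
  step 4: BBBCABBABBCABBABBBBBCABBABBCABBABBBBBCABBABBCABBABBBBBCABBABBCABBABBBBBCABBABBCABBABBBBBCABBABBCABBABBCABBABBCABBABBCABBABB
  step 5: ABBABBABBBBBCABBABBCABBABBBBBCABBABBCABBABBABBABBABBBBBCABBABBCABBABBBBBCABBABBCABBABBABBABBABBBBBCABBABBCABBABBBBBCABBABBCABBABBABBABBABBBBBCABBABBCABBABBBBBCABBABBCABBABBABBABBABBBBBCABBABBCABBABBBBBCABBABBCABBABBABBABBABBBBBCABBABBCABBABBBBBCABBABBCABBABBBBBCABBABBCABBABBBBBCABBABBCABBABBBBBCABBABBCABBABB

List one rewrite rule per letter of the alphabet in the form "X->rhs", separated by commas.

A->C, B->ABB, C->BBB

  step 4 ⇒ step 5: BBBCABBABBCABBABBBBBCABBABBCABBABBBBBCABBABBCABBABBBBBCABBABBCABBABBBBBCABBABBCABBABBBBBCABBABBCABBABBCABBABBCABBABBCABBABB ⇒ ABB·ABB·ABB·BBB·C·ABB·ABB·C·ABB·ABB·BBB·C·ABB·ABB·C·ABB·ABB·ABB·ABB·ABB·BBB·C·ABB·ABB·C·ABB·ABB·BBB·C·ABB·ABB·C·ABB·ABB·ABB·ABB·ABB·BBB·C·ABB·ABB·C·ABB·ABB·BBB·C·ABB·ABB·C·ABB·ABB·ABB·ABB·ABB·BBB·C·ABB·ABB·C·ABB·ABB·BBB·C·ABB·ABB·C·ABB·ABB·ABB·ABB·ABB·BBB·C·ABB·ABB·C·ABB·ABB·BBB·C·ABB·ABB·C·ABB·ABB·ABB·ABB·ABB·BBB·C·ABB·ABB·C·ABB·ABB·BBB·C·ABB·ABB·C·ABB·ABB·BBB·C·ABB·ABB·C·ABB·ABB·BBB·C·ABB·ABB·C·ABB·ABB·BBB·C·ABB·ABB·C·ABB·ABB
    A ↦ C
    B ↦ ABB
    C ↦ BBB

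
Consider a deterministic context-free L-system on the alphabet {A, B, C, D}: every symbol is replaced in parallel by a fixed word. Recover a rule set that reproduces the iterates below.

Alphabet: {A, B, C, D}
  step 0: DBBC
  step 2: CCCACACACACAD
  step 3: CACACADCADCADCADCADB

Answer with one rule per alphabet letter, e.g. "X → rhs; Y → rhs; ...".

A->D, B->CC, C->CA, D->B

  step 2 ⇒ step 3: CCCACACACACAD ⇒ CA·CA·CA·D·CA·D·CA·D·CA·D·CA·D·B
    A ↦ D
    C ↦ CA
    D ↦ B
    B ↦ CC  (constrained at step 0)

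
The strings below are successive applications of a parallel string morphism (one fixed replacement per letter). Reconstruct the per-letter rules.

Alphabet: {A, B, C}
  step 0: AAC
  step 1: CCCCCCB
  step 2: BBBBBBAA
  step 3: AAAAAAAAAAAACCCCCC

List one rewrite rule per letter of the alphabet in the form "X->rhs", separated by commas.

  step 2 ⇒ step 3: BBBBBBAA ⇒ AA·AA·AA·AA·AA·AA·CCC·CCC
    A ↦ CCC
    B ↦ AA
  step 0 ⇒ step 1: AAC ⇒ CCC·CCC·B
    C ↦ B

A->CCC, B->AA, C->B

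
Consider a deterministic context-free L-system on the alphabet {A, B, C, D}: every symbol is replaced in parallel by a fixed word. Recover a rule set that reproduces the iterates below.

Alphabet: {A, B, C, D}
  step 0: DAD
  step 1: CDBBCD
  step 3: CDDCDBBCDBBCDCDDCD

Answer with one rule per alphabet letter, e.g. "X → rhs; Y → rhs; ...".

A->BB, B->AD, C->D, D->CD

  step 0 ⇒ step 1: DAD ⇒ CD·BB·CD
    A ↦ BB
    D ↦ CD
    B ↦ AD  (constrained at step 1)
    C ↦ D  (constrained at step 1)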